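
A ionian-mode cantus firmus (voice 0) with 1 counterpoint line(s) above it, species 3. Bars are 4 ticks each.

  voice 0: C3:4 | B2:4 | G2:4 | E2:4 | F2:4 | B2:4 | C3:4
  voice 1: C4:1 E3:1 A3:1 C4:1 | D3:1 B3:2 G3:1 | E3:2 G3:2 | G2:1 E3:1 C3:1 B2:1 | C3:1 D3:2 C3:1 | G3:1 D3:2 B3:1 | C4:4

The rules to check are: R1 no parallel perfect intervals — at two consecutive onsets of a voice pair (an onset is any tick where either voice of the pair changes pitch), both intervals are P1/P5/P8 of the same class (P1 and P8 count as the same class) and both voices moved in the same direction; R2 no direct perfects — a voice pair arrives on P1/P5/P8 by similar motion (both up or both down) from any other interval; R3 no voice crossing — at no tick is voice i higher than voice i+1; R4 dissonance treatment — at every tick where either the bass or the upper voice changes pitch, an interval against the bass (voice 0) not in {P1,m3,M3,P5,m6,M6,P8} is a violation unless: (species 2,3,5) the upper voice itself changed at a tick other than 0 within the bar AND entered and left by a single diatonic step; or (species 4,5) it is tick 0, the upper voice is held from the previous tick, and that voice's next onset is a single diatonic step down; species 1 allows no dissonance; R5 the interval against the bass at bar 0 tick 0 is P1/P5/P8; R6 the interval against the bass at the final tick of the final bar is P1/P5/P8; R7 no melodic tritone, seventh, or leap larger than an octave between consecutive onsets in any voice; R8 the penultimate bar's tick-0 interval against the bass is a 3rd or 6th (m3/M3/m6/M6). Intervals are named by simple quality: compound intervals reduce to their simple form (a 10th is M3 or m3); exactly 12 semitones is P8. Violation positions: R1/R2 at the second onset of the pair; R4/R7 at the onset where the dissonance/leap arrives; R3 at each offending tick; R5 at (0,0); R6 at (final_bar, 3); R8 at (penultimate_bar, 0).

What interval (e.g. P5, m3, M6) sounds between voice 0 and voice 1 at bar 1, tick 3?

m6

voice 0=B2 voice 1=G3 -> m6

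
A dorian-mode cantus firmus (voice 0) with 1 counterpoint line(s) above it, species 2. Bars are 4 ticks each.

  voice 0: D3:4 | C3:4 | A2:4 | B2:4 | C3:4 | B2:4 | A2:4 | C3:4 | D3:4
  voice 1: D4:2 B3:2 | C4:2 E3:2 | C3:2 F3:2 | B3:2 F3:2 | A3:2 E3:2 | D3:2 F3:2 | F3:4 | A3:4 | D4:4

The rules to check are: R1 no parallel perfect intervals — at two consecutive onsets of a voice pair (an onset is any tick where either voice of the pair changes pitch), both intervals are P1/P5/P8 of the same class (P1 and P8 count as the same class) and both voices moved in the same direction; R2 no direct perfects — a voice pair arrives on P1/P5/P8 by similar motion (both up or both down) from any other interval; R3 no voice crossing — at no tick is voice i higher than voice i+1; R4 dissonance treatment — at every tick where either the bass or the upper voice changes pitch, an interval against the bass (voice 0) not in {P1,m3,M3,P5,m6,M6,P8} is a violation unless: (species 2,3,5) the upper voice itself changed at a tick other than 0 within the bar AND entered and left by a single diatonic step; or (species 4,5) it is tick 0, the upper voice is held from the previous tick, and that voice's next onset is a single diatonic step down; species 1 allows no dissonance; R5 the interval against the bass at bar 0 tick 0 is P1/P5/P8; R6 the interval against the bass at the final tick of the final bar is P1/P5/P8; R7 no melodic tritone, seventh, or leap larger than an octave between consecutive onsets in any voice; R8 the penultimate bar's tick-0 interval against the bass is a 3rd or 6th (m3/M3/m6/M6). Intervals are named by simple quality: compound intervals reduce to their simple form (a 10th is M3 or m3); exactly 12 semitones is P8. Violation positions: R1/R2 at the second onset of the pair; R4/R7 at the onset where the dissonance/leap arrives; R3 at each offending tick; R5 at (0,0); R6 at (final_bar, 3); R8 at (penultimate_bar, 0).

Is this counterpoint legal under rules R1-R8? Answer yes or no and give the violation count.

bar 0: v0=D3 v1=D4 (P8)
bar 1: v0=C3 v1=C4 (P8)
bar 2: v0=A2 v1=C3 (m3)
bar 3: v0=B2 v1=B3 (P8)
bar 4: v0=C3 v1=A3 (M6)
bar 5: v0=B2 v1=D3 (m3)
bar 6: v0=A2 v1=F3 (m6)
bar 7: v0=C3 v1=A3 (M6)
bar 8: v0=D3 v1=D4 (P8)
  R2 @ bar3.0: A2/F3 m6 -> B2/B3 P8 similar
  R7 @ bar3.0: F3->B3 leap 6st
  R4 @ bar3.2: B2/F3 TT untreated
  R7 @ bar3.2: B3->F3 leap 6st
  R4 @ bar5.2: B2/F3 TT untreated
  R2 @ bar8.0: C3/A3 M6 -> D3/D4 P8 similar

No (6 violations)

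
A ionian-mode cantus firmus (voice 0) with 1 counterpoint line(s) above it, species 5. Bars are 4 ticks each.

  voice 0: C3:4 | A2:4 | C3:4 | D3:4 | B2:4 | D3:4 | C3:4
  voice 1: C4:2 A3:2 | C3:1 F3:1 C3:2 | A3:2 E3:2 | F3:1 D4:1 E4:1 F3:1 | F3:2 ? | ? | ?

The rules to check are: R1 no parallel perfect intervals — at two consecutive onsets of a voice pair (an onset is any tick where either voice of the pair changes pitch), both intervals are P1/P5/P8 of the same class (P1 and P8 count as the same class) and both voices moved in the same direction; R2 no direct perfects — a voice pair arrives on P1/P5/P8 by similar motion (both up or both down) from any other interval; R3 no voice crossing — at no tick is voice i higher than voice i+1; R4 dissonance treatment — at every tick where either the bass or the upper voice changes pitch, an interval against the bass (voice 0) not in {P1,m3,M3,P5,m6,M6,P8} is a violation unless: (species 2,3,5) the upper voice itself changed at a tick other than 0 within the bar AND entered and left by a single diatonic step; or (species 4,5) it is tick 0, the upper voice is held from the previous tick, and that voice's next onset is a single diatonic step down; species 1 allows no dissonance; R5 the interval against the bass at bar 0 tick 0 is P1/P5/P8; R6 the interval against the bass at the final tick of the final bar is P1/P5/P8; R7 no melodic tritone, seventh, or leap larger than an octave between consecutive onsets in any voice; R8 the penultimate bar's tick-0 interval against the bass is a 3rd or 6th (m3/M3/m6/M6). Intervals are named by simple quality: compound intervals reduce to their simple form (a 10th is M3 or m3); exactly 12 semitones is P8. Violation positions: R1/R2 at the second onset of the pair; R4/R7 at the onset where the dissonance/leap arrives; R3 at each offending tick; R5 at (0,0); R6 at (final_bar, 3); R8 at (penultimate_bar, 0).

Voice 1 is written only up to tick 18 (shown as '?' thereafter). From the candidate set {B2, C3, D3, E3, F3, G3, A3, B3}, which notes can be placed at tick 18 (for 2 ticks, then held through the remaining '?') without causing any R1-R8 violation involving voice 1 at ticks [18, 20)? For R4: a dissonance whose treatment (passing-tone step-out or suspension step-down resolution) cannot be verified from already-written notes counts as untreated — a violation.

B2: violates R7
C3: violates R4
D3: legal
E3: violates R4
F3: legal
G3: legal
A3: violates R4
B3: violates R7

{D3, F3, G3}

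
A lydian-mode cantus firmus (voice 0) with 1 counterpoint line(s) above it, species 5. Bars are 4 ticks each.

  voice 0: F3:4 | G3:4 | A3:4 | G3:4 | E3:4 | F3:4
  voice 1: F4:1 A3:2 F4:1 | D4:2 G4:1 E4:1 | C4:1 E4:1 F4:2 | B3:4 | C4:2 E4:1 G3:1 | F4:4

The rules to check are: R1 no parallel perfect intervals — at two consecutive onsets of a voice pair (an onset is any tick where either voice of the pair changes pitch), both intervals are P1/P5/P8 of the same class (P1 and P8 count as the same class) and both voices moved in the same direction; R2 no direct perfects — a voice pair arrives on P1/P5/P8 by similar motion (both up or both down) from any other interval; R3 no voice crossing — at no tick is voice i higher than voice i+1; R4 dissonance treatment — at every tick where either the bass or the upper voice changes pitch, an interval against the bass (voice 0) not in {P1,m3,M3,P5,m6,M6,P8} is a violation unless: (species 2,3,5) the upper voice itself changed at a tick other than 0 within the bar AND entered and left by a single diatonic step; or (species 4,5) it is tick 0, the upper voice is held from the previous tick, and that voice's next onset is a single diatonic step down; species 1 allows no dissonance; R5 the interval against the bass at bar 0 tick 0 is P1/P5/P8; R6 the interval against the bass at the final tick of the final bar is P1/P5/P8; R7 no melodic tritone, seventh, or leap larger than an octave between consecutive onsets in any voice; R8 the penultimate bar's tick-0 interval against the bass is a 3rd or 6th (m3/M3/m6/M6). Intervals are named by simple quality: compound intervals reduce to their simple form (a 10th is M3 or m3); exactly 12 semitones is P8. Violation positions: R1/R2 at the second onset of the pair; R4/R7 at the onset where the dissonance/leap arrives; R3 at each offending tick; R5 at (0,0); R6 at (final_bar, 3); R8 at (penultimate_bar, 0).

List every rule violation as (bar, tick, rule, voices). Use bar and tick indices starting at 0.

(3, 0, R7, (1,))
(5, 0, R2, (0, 1))
(5, 0, R7, (1,))

bar 0: v0=F3 v1=F4 downbeat P8
bar 1: v0=G3 v1=D4 downbeat P5
bar 2: v0=A3 v1=C4 downbeat m3
bar 3: v0=G3 v1=B3 downbeat M3
bar 4: v0=E3 v1=C4 downbeat m6
bar 5: v0=F3 v1=F4 downbeat P8
  -> R7 @ bar 3 tick 0 v(1,): F4->B3 leap 6st
  -> R2 @ bar 5 tick 0 v(0, 1): E3/G3 m3 -> F3/F4 P8 similar
  -> R7 @ bar 5 tick 0 v(1,): G3->F4 leap 10st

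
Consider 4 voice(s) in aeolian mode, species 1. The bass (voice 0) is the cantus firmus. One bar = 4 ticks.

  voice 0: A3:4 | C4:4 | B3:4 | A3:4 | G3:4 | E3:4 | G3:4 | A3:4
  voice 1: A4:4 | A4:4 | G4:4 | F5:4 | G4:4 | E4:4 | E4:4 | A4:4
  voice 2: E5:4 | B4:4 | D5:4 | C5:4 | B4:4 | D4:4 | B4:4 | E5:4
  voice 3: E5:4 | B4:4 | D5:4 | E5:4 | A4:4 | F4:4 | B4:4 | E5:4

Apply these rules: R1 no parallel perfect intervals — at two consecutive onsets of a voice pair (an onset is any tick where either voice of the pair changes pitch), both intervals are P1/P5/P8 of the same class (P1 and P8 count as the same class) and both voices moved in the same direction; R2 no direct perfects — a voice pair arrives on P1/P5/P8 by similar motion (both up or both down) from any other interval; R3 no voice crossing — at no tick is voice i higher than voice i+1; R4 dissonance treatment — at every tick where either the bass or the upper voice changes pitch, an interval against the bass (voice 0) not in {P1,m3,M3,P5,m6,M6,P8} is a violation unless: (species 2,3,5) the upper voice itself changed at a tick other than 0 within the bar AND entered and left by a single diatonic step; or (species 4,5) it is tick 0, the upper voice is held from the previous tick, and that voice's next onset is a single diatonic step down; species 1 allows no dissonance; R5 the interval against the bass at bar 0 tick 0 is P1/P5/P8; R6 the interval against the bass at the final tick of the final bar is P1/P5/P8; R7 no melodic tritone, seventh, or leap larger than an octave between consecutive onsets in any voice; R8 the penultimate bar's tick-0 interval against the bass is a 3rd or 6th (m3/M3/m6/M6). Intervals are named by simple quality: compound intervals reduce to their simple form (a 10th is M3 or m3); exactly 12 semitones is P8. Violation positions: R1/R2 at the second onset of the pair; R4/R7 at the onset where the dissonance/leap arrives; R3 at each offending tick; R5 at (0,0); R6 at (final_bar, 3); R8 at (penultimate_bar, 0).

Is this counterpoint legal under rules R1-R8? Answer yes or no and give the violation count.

No (31 violations)

bar 0: v0=A3 v1=A4 v2=E5 v3=E5 (P5)
bar 1: v0=C4 v1=A4 v2=B4 v3=B4 (M7)
bar 2: v0=B3 v1=G4 v2=D5 v3=D5 (m3)
bar 3: v0=A3 v1=F5 v2=C5 v3=E5 (P5)
bar 4: v0=G3 v1=G4 v2=B4 v3=A4 (M2)
bar 5: v0=E3 v1=E4 v2=D4 v3=F4 (m2)
bar 6: v0=G3 v1=E4 v2=B4 v3=B4 (M3)
bar 7: v0=A3 v1=A4 v2=E5 v3=E5 (P5)
  R1 @ bar1.0: E5/E5 P1 -> B4/B4 P1 similar
  R4 @ bar1.0: C4/B4 M7 untreated
  R4 @ bar1.0: C4/B4 M7 untreated
  R1 @ bar2.0: B4/B4 P1 -> D5/D5 P1 similar
  R3 @ bar3.0: F5 above C5
  R7 @ bar3.0: G4->F5 leap 10st
  R3 @ bar3.1: F5 above C5
  R3 @ bar3.2: F5 above C5
  R3 @ bar3.3: F5 above C5
  R2 @ bar4.0: A3/F5 m6 -> G3/G4 P8 similar
  R3 @ bar4.0: B4 above A4
  R4 @ bar4.0: G3/A4 M2 untreated
  R7 @ bar4.0: F5->G4 leap 10st
  R3 @ bar4.1: B4 above A4
  R3 @ bar4.2: B4 above A4
  R3 @ bar4.3: B4 above A4
  R1 @ bar5.0: G3/G4 P8 -> E3/E4 P8 similar
  R3 @ bar5.0: E4 above D4
  R4 @ bar5.0: E3/D4 m7 untreated
  R4 @ bar5.0: E3/F4 m2 untreated
  R3 @ bar5.1: E4 above D4
  R3 @ bar5.2: E4 above D4
  R3 @ bar5.3: E4 above D4
  R2 @ bar6.0: D4/F4 m3 -> B4/B4 P1 similar
  R7 @ bar6.0: F4->B4 leap 6st
  R1 @ bar7.0: E4/B4 P5 -> A4/E5 P5 similar
  R1 @ bar7.0: E4/B4 P5 -> A4/E5 P5 similar
  R1 @ bar7.0: B4/B4 P1 -> E5/E5 P1 similar
  R2 @ bar7.0: G3/E4 M6 -> A3/A4 P8 similar
  R2 @ bar7.0: G3/B4 M3 -> A3/E5 P5 similar
  R2 @ bar7.0: G3/B4 M3 -> A3/E5 P5 similar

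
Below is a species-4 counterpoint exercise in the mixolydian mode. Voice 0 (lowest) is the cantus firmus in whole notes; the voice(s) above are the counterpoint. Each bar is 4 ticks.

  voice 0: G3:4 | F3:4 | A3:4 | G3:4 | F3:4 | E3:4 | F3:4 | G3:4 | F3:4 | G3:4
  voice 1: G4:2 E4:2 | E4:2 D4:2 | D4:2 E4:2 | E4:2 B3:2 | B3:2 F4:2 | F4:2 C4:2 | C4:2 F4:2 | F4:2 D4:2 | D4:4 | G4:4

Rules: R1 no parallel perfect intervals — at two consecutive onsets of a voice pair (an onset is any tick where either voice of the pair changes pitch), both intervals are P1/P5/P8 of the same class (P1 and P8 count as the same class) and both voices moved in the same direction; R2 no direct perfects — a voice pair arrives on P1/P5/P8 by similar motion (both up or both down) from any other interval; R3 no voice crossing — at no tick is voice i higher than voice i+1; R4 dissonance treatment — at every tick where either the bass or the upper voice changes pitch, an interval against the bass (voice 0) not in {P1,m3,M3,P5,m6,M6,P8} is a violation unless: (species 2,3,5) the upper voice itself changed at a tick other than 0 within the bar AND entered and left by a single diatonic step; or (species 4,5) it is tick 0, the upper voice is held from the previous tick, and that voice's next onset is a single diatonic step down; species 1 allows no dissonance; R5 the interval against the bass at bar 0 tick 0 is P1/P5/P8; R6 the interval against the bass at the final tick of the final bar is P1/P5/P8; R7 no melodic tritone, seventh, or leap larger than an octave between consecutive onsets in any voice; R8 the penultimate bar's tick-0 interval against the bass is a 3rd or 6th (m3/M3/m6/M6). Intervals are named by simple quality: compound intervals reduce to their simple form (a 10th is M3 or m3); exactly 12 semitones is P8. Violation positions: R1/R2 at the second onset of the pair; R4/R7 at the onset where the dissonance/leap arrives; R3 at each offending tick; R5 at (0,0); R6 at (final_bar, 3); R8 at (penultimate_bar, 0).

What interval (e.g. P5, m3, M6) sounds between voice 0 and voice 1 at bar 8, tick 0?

voice 0=F3 voice 1=D4 -> M6

M6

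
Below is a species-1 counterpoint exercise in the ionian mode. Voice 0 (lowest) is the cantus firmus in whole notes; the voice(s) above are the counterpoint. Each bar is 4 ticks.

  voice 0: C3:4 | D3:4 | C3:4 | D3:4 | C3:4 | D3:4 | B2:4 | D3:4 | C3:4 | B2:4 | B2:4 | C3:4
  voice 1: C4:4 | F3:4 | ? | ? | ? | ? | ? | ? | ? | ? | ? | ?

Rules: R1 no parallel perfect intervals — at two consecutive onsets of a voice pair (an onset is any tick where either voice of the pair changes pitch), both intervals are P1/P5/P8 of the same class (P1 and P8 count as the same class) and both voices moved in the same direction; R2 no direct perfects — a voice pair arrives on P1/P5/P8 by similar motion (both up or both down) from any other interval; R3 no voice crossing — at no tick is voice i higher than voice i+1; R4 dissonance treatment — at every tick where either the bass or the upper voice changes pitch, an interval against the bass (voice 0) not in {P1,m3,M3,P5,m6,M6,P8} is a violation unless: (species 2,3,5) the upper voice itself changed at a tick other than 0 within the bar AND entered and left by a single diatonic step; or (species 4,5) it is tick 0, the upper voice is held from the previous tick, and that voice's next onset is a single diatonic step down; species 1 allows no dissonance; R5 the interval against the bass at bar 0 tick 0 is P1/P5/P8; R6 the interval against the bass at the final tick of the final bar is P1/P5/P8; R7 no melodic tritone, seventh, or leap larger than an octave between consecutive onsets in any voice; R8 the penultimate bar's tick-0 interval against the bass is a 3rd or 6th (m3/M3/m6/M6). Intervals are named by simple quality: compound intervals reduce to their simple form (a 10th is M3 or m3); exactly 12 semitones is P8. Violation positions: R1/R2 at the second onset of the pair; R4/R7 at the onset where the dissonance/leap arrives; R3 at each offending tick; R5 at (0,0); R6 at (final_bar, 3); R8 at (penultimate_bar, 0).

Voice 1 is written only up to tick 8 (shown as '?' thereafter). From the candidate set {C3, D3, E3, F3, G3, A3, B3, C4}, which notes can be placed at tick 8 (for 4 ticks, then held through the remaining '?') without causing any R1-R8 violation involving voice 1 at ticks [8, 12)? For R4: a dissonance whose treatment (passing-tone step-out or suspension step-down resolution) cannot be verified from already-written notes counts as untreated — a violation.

{A3, C4, E3, G3}

C3: violates R2
D3: violates R4
E3: legal
F3: violates R4
G3: legal
A3: legal
B3: violates R4,R7
C4: legal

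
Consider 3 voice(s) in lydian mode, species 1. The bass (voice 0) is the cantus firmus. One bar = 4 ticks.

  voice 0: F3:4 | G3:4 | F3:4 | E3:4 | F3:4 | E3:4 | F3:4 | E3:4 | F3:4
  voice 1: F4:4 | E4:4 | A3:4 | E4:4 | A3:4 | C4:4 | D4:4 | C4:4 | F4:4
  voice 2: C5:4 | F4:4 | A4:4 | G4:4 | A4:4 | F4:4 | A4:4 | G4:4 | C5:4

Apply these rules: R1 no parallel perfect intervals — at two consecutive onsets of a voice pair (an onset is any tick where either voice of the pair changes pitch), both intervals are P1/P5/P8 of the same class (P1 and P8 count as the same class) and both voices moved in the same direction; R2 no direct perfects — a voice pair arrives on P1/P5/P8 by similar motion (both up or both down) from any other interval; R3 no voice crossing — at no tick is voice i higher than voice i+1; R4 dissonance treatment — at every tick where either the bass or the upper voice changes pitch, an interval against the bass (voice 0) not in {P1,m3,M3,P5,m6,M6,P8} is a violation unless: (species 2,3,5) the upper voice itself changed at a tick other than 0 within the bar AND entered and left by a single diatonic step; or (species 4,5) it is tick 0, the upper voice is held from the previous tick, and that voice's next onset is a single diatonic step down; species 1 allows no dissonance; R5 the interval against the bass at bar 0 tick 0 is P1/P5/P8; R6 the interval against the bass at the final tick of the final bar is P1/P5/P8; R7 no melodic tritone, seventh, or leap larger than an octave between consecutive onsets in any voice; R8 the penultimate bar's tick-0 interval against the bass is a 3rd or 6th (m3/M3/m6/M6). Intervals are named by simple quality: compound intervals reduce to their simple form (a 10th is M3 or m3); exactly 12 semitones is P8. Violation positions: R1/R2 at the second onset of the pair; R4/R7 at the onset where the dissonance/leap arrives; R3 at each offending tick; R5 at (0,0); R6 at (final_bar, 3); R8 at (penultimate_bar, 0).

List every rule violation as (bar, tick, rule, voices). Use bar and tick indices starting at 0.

bar 0: v0=F3 v1=F4 v2=C5 downbeat P5
bar 1: v0=G3 v1=E4 v2=F4 downbeat m7
bar 2: v0=F3 v1=A3 v2=A4 downbeat M3
bar 3: v0=E3 v1=E4 v2=G4 downbeat m3
bar 4: v0=F3 v1=A3 v2=A4 downbeat M3
bar 5: v0=E3 v1=C4 v2=F4 downbeat m2
bar 6: v0=F3 v1=D4 v2=A4 downbeat M3
bar 7: v0=E3 v1=C4 v2=G4 downbeat m3
bar 8: v0=F3 v1=F4 v2=C5 downbeat P5
  -> R4 @ bar 1 tick 0 v(0, 2): G3/F4 m7 untreated
  -> R4 @ bar 5 tick 0 v(0, 2): E3/F4 m2 untreated
  -> R2 @ bar 6 tick 0 v(1, 2): C4/F4 P4 -> D4/A4 P5 similar
  -> R1 @ bar 7 tick 0 v(1, 2): D4/A4 P5 -> C4/G4 P5 similar
  -> R1 @ bar 8 tick 0 v(1, 2): C4/G4 P5 -> F4/C5 P5 similar
  -> R2 @ bar 8 tick 0 v(0, 1): E3/C4 m6 -> F3/F4 P8 similar
  -> R2 @ bar 8 tick 0 v(0, 2): E3/G4 m3 -> F3/C5 P5 similar

(1, 0, R4, (0, 2))
(5, 0, R4, (0, 2))
(6, 0, R2, (1, 2))
(7, 0, R1, (1, 2))
(8, 0, R1, (1, 2))
(8, 0, R2, (0, 1))
(8, 0, R2, (0, 2))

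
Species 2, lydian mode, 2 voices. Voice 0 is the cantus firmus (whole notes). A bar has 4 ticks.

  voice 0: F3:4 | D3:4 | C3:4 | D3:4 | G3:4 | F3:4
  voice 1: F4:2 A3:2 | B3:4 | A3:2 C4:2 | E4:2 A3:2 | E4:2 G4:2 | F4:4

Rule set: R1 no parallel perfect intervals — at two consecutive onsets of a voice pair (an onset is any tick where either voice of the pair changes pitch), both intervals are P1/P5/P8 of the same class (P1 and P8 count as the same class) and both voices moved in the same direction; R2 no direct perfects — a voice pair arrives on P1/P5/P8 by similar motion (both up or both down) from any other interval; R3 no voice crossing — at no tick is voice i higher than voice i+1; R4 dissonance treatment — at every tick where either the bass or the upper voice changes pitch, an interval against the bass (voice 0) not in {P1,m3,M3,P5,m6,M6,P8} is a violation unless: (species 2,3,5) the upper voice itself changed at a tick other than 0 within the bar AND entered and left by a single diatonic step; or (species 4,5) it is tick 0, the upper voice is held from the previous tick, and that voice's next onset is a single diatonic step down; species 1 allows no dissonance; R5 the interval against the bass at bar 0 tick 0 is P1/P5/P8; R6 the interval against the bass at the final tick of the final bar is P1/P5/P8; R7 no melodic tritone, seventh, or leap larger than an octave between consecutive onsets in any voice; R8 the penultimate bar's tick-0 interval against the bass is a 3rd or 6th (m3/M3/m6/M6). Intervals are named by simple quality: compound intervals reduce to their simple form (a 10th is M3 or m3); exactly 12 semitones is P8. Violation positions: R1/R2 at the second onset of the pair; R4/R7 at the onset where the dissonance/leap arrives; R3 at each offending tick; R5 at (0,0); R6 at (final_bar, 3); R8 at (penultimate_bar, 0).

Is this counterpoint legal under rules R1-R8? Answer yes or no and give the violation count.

bar 0: v0=F3 v1=F4 (P8)
bar 1: v0=D3 v1=B3 (M6)
bar 2: v0=C3 v1=A3 (M6)
bar 3: v0=D3 v1=E4 (M2)
bar 4: v0=G3 v1=E4 (M6)
bar 5: v0=F3 v1=F4 (P8)
  R4 @ bar3.0: D3/E4 M2 untreated
  R1 @ bar5.0: G3/G4 P8 -> F3/F4 P8 similar

No (2 violations)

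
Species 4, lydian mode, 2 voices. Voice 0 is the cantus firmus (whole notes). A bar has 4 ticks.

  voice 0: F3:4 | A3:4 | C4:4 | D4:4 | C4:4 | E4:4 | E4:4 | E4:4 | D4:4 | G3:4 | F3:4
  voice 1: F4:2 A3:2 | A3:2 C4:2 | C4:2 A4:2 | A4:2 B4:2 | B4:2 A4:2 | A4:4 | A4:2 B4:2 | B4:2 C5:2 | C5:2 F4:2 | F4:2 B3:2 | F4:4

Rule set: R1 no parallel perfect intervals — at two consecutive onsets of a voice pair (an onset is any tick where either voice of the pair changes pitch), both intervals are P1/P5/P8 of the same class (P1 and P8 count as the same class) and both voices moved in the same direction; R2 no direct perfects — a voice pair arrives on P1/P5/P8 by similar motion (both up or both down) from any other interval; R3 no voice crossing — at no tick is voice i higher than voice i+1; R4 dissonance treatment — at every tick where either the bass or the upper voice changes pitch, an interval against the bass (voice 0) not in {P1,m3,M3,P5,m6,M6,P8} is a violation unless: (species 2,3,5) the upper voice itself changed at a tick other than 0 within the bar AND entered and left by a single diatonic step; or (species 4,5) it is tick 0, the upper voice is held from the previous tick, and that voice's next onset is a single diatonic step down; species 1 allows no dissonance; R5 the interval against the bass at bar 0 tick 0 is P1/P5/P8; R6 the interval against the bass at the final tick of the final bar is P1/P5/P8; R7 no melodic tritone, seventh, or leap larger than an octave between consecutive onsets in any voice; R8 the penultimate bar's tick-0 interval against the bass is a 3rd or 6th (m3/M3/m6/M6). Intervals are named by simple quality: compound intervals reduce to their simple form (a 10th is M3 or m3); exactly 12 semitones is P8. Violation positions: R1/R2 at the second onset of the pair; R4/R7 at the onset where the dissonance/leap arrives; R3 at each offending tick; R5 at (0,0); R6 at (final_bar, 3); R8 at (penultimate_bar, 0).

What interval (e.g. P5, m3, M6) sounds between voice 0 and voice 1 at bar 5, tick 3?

P4

voice 0=E4 voice 1=A4 -> P4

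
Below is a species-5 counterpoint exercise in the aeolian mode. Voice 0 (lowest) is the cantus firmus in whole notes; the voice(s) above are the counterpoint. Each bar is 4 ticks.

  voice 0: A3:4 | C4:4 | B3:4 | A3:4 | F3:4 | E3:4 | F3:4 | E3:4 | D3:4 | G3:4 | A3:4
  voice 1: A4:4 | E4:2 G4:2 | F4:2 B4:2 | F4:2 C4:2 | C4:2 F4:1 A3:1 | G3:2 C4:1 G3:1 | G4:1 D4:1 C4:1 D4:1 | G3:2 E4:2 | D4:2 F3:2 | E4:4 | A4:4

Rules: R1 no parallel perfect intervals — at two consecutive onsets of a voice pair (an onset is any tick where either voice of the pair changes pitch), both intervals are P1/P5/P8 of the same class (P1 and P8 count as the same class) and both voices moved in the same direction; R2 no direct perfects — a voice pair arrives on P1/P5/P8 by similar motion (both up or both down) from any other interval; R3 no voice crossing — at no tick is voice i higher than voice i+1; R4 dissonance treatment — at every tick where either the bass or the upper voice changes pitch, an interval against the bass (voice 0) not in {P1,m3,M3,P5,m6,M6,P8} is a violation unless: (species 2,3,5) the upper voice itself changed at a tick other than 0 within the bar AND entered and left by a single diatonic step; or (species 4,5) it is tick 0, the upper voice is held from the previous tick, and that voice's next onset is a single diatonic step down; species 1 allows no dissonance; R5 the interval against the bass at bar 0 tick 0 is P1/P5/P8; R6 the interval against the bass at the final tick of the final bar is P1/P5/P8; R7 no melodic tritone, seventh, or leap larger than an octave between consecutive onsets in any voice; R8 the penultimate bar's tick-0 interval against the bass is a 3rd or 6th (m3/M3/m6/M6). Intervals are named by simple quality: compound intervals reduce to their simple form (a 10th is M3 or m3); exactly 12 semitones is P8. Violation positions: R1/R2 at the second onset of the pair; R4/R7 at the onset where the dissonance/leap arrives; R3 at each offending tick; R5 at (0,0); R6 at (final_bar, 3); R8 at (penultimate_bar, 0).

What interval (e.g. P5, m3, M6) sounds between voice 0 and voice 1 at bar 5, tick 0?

m3

voice 0=E3 voice 1=G3 -> m3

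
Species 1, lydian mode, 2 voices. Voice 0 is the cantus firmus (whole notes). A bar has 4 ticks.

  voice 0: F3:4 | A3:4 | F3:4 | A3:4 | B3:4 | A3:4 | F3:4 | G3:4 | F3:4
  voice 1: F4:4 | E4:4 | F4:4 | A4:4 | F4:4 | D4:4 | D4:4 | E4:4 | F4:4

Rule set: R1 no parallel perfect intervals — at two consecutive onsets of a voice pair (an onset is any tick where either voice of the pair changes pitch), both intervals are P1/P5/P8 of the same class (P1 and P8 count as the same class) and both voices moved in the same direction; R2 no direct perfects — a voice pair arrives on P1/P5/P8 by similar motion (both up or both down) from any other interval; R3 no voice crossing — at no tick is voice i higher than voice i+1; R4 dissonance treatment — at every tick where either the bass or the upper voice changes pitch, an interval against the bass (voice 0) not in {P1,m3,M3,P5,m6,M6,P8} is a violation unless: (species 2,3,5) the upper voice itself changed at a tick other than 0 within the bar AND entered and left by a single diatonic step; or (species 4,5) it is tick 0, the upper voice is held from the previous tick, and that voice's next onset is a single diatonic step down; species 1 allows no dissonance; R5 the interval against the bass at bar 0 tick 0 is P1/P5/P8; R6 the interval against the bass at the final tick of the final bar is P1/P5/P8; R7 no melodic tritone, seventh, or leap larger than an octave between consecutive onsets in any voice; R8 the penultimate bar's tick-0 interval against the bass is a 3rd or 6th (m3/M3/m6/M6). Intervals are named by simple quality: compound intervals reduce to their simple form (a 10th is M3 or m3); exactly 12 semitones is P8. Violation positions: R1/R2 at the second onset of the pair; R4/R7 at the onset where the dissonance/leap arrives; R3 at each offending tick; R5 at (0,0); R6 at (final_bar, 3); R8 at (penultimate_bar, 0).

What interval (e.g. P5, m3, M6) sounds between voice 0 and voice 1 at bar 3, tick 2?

voice 0=A3 voice 1=A4 -> P8

P8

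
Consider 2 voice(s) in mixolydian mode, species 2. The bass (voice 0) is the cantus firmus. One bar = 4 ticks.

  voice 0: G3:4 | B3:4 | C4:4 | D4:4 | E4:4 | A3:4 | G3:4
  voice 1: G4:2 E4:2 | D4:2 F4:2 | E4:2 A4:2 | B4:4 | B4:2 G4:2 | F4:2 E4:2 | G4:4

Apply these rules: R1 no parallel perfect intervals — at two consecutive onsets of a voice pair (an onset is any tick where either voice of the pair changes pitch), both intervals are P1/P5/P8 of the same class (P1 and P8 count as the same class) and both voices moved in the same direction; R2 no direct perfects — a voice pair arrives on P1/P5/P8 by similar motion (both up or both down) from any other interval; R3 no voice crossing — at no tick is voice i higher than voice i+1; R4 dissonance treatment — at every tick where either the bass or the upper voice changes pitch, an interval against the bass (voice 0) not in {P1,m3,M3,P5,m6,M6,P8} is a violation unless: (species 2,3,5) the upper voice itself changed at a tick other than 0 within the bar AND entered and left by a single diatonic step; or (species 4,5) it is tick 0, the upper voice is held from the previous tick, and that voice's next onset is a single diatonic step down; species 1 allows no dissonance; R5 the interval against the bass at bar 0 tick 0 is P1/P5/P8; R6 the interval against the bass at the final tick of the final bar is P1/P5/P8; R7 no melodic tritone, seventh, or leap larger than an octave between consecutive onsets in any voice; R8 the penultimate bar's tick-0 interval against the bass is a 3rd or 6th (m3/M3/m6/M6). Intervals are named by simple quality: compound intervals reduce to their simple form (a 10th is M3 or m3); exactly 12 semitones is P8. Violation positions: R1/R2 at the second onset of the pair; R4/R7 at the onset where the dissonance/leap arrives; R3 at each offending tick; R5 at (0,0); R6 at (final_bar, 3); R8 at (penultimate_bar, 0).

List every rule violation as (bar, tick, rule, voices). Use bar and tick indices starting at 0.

bar 0: v0=G3 v1=G4 downbeat P8
bar 1: v0=B3 v1=D4 downbeat m3
bar 2: v0=C4 v1=E4 downbeat M3
bar 3: v0=D4 v1=B4 downbeat M6
bar 4: v0=E4 v1=B4 downbeat P5
bar 5: v0=A3 v1=F4 downbeat m6
bar 6: v0=G3 v1=G4 downbeat P8
  -> R4 @ bar 1 tick 2 v(0, 1): B3/F4 TT untreated

(1, 2, R4, (0, 1))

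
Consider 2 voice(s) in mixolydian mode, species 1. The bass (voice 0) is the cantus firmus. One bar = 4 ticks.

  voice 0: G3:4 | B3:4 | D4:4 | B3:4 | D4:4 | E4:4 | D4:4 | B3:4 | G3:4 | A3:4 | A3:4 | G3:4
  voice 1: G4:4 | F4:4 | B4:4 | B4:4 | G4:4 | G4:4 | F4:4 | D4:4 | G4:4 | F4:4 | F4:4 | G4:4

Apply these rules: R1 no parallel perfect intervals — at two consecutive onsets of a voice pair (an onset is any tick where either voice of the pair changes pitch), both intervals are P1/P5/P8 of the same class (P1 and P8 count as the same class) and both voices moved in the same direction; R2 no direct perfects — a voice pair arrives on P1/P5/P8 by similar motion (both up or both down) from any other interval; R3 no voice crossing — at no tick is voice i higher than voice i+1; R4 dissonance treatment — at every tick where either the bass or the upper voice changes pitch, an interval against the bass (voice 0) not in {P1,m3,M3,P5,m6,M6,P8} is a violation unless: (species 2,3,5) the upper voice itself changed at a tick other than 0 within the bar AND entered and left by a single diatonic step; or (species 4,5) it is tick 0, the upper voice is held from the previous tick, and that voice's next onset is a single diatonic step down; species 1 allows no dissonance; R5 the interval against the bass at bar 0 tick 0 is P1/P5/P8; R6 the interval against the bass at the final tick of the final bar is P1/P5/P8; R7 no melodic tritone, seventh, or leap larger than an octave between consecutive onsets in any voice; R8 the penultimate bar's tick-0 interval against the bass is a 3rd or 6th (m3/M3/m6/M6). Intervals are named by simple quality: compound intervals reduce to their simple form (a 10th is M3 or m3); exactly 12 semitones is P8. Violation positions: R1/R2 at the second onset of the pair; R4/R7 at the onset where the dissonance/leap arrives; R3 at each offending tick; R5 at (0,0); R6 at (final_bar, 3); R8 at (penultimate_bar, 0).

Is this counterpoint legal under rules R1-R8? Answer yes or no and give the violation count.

No (3 violations)

bar 0: v0=G3 v1=G4 (P8)
bar 1: v0=B3 v1=F4 (TT)
bar 2: v0=D4 v1=B4 (M6)
bar 3: v0=B3 v1=B4 (P8)
bar 4: v0=D4 v1=G4 (P4)
bar 5: v0=E4 v1=G4 (m3)
bar 6: v0=D4 v1=F4 (m3)
bar 7: v0=B3 v1=D4 (m3)
bar 8: v0=G3 v1=G4 (P8)
bar 9: v0=A3 v1=F4 (m6)
bar 10: v0=A3 v1=F4 (m6)
bar 11: v0=G3 v1=G4 (P8)
  R4 @ bar1.0: B3/F4 TT untreated
  R7 @ bar2.0: F4->B4 leap 6st
  R4 @ bar4.0: D4/G4 P4 untreated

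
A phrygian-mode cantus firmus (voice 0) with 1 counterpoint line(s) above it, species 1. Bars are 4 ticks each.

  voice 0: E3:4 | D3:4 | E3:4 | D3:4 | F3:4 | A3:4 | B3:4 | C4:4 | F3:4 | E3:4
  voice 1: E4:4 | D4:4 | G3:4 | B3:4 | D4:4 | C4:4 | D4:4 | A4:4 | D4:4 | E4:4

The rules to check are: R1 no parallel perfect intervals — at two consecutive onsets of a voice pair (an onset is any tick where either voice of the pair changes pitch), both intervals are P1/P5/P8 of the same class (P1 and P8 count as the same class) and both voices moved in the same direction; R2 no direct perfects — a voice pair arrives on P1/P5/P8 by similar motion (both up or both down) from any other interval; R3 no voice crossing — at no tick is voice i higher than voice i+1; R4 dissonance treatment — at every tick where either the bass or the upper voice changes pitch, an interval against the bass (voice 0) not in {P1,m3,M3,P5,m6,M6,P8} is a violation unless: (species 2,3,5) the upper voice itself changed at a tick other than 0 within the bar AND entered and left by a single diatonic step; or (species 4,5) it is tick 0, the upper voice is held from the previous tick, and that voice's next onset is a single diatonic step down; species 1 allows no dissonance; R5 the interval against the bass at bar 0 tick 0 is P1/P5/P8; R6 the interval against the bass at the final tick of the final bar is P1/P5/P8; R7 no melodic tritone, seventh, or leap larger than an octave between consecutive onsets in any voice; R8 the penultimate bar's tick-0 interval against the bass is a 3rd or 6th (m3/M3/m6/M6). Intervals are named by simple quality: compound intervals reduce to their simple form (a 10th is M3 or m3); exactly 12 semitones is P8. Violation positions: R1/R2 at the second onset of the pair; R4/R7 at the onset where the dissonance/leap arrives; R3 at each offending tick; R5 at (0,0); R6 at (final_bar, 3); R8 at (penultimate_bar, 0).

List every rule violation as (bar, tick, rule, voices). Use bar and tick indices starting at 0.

bar 0: v0=E3 v1=E4 downbeat P8
bar 1: v0=D3 v1=D4 downbeat P8
bar 2: v0=E3 v1=G3 downbeat m3
bar 3: v0=D3 v1=B3 downbeat M6
bar 4: v0=F3 v1=D4 downbeat M6
bar 5: v0=A3 v1=C4 downbeat m3
bar 6: v0=B3 v1=D4 downbeat m3
bar 7: v0=C4 v1=A4 downbeat M6
bar 8: v0=F3 v1=D4 downbeat M6
bar 9: v0=E3 v1=E4 downbeat P8
  -> R1 @ bar 1 tick 0 v(0, 1): E3/E4 P8 -> D3/D4 P8 similar

(1, 0, R1, (0, 1))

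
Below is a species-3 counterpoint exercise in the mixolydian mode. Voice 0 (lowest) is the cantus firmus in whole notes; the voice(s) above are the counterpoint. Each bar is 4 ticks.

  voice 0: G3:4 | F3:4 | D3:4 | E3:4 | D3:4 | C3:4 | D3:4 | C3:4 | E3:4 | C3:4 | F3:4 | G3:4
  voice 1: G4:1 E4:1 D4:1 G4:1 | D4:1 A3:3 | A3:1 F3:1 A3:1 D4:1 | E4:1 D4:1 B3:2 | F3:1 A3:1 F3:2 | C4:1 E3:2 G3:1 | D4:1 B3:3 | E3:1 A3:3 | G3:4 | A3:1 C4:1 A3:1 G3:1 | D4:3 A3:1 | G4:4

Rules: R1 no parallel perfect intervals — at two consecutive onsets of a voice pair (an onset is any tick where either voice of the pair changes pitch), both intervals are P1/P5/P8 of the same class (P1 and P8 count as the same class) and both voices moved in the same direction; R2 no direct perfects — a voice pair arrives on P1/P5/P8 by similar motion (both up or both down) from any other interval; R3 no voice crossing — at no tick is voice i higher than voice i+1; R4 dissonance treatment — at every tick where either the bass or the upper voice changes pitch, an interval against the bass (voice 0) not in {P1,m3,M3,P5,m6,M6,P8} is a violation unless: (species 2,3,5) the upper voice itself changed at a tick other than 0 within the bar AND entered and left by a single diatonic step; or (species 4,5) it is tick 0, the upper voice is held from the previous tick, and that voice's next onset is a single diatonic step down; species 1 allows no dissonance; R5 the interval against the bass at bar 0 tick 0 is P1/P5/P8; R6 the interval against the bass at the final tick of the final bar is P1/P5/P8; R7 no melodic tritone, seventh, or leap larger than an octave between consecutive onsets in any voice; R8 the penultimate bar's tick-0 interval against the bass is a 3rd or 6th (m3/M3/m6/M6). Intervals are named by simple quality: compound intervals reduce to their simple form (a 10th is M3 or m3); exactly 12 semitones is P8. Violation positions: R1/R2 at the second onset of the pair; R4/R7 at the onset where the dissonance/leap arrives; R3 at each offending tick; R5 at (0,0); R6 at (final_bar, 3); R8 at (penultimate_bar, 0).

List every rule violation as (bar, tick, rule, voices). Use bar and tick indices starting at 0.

(3, 0, R1, (0, 1))
(3, 1, R4, (0, 1))
(4, 0, R7, (1,))
(6, 0, R2, (0, 1))
(11, 0, R2, (0, 1))
(11, 0, R7, (1,))

bar 0: v0=G3 v1=G4 downbeat P8
bar 1: v0=F3 v1=D4 downbeat M6
bar 2: v0=D3 v1=A3 downbeat P5
bar 3: v0=E3 v1=E4 downbeat P8
bar 4: v0=D3 v1=F3 downbeat m3
bar 5: v0=C3 v1=C4 downbeat P8
bar 6: v0=D3 v1=D4 downbeat P8
bar 7: v0=C3 v1=E3 downbeat M3
bar 8: v0=E3 v1=G3 downbeat m3
bar 9: v0=C3 v1=A3 downbeat M6
bar 10: v0=F3 v1=D4 downbeat M6
bar 11: v0=G3 v1=G4 downbeat P8
  -> R1 @ bar 3 tick 0 v(0, 1): D3/D4 P8 -> E3/E4 P8 similar
  -> R4 @ bar 3 tick 1 v(0, 1): E3/D4 m7 untreated
  -> R7 @ bar 4 tick 0 v(1,): B3->F3 leap 6st
  -> R2 @ bar 6 tick 0 v(0, 1): C3/G3 P5 -> D3/D4 P8 similar
  -> R2 @ bar 11 tick 0 v(0, 1): F3/A3 M3 -> G3/G4 P8 similar
  -> R7 @ bar 11 tick 0 v(1,): A3->G4 leap 10st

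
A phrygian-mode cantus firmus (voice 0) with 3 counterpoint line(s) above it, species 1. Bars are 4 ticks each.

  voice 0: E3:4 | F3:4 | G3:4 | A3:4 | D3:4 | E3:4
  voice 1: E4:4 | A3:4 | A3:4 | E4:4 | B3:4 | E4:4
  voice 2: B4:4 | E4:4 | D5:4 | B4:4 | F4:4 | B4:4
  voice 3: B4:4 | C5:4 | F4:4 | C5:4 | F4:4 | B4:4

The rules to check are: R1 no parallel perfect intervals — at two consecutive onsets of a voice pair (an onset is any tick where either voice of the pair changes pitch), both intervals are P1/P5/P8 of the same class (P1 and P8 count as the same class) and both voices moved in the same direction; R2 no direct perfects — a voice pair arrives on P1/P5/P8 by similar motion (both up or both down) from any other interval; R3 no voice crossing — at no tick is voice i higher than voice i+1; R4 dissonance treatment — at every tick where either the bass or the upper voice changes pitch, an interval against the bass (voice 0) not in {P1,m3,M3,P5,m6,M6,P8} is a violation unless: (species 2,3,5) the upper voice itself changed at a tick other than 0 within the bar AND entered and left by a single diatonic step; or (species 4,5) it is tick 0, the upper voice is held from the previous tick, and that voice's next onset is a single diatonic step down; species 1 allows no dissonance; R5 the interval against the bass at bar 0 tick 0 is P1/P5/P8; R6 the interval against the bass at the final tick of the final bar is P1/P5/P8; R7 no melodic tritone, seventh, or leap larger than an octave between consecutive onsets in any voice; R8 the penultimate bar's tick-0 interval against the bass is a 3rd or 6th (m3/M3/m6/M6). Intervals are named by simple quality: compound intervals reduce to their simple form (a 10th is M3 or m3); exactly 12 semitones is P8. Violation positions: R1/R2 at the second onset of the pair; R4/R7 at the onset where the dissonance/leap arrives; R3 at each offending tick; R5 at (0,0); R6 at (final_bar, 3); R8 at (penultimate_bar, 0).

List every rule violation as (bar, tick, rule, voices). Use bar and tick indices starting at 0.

bar 0: v0=E3 v1=E4 v2=B4 v3=B4 downbeat P5
bar 1: v0=F3 v1=A3 v2=E4 v3=C5 downbeat P5
bar 2: v0=G3 v1=A3 v2=D5 v3=F4 downbeat m7
bar 3: v0=A3 v1=E4 v2=B4 v3=C5 downbeat m3
bar 4: v0=D3 v1=B3 v2=F4 v3=F4 downbeat m3
bar 5: v0=E3 v1=E4 v2=B4 v3=B4 downbeat P5
  -> R1 @ bar 1 tick 0 v(0, 3): E3/B4 P5 -> F3/C5 P5 similar
  -> R1 @ bar 1 tick 0 v(1, 2): E4/B4 P5 -> A3/E4 P5 similar
  -> R4 @ bar 1 tick 0 v(0, 2): F3/E4 M7 untreated
  -> R2 @ bar 2 tick 0 v(0, 2): F3/E4 M7 -> G3/D5 P5 similar
  -> R3 @ bar 2 tick 0 v(2, 3): D5 above F4
  -> R4 @ bar 2 tick 0 v(0, 1): G3/A3 M2 untreated
  -> R4 @ bar 2 tick 0 v(0, 3): G3/F4 m7 untreated
  -> R7 @ bar 2 tick 0 v(2,): E4->D5 leap 10st
  -> R3 @ bar 2 tick 1 v(2, 3): D5 above F4
  -> R3 @ bar 2 tick 2 v(2, 3): D5 above F4
  -> R3 @ bar 2 tick 3 v(2, 3): D5 above F4
  -> R2 @ bar 3 tick 0 v(0, 1): G3/A3 M2 -> A3/E4 P5 similar
  -> R4 @ bar 3 tick 0 v(0, 2): A3/B4 M2 untreated
  -> R2 @ bar 4 tick 0 v(2, 3): B4/C5 m2 -> F4/F4 P1 similar
  -> R7 @ bar 4 tick 0 v(2,): B4->F4 leap 6st
  -> R1 @ bar 5 tick 0 v(2, 3): F4/F4 P1 -> B4/B4 P1 similar
  -> R2 @ bar 5 tick 0 v(0, 1): D3/B3 M6 -> E3/E4 P8 similar
  -> R2 @ bar 5 tick 0 v(0, 2): D3/F4 m3 -> E3/B4 P5 similar
  -> R2 @ bar 5 tick 0 v(0, 3): D3/F4 m3 -> E3/B4 P5 similar
  -> R2 @ bar 5 tick 0 v(1, 2): B3/F4 TT -> E4/B4 P5 similar
  -> R2 @ bar 5 tick 0 v(1, 3): B3/F4 TT -> E4/B4 P5 similar
  -> R7 @ bar 5 tick 0 v(2,): F4->B4 leap 6st
  -> R7 @ bar 5 tick 0 v(3,): F4->B4 leap 6st

(1, 0, R1, (0, 3))
(1, 0, R1, (1, 2))
(1, 0, R4, (0, 2))
(2, 0, R2, (0, 2))
(2, 0, R3, (2, 3))
(2, 0, R4, (0, 1))
(2, 0, R4, (0, 3))
(2, 0, R7, (2,))
(2, 1, R3, (2, 3))
(2, 2, R3, (2, 3))
(2, 3, R3, (2, 3))
(3, 0, R2, (0, 1))
(3, 0, R4, (0, 2))
(4, 0, R2, (2, 3))
(4, 0, R7, (2,))
(5, 0, R1, (2, 3))
(5, 0, R2, (0, 1))
(5, 0, R2, (0, 2))
(5, 0, R2, (0, 3))
(5, 0, R2, (1, 2))
(5, 0, R2, (1, 3))
(5, 0, R7, (2,))
(5, 0, R7, (3,))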